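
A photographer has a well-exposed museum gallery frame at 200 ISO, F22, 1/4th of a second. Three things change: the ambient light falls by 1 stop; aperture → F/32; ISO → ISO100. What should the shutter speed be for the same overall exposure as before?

2 s

Scene light: 1 stop darker.
Aperture: f/22 → f/32 — 1 stop smaller aperture (darker).
ISO: 200 → 100 — 1 stop dropped (darker).
Net so far: 3 stops darker. Shutter speed: 1/4 → 1/2 → 1 → 2.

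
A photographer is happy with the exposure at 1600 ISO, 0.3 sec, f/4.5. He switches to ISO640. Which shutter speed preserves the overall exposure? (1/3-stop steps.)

0.8 s

ISO: 1600 → 1250 → 1000 → 800 → 640 — 1 1/3 stops lower (darker).
Need 1 1/3 stops brighter from the shutter speed: 0.3 → 0.4 → 0.5 → 0.6 → 0.8.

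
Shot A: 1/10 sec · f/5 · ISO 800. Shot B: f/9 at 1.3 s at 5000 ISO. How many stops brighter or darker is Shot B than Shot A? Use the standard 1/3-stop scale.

4 2/3 stops brighter

Aperture: f/5 → f/5.6 → f/6.3 → f/7.1 → f/8 → f/9 — 1 2/3 stops smaller aperture (darker).
Shutter speed: 1/10 → 1/8 → 1/6 → 1/5 → 1/4 → 0.3 → 0.4 → 0.5 → 0.6 → 0.8 → 1 → 1.3 — 3 2/3 stops slower (brighter).
ISO: 800 → 1000 → 1250 → 1600 → 2000 → 2500 → 3200 → 4000 → 5000 — 2 2/3 stops higher (brighter).
Net: −1 2/3 +3 2/3 +2 2/3 = +4 2/3 stops.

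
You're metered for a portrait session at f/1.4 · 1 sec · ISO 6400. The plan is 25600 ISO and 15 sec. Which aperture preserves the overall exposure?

ISO: 6400 → 12800 → 25600 — 2 stops higher (brighter).
Shutter speed: 1 → 2 → 4 → 8 → 15 — 4 stops slower (brighter).
Net change so far: 6 stops brighter. Offset with the aperture: f/1.4 → f/2 → f/2.8 → f/4 → f/5.6 → f/8 → f/11.

f/11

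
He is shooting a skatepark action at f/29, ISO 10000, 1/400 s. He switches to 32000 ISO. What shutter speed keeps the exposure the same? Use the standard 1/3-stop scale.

ISO: 10000 → 12800 → 16000 → 20000 → 25600 → 32000 — 1 2/3 stops higher (brighter).
Need 1 2/3 stops darker from the shutter speed: 1/400 → 1/500 → 1/640 → 1/800 → 1/1000 → 1/1250.

1/1250s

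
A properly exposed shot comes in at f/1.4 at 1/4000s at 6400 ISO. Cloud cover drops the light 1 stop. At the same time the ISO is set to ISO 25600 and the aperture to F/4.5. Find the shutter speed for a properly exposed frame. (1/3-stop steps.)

Scene light: 1 stop darker.
ISO: 6400 → 8000 → 10000 → 12800 → 16000 → 20000 → 25600 — 2 stops higher (brighter).
Aperture: f/1.4 → f/1.6 → f/1.8 → f/2 → f/2.2 → f/2.5 → f/2.8 → f/3.2 → f/3.5 → f/4 → f/4.5 — 3 1/3 stops stopped down (darker).
Net so far: 2 1/3 stops darker. Shutter speed: 1/4000 → 1/3200 → 1/2500 → 1/2000 → 1/1600 → 1/1250 → 1/1000 → 1/800.

1/800s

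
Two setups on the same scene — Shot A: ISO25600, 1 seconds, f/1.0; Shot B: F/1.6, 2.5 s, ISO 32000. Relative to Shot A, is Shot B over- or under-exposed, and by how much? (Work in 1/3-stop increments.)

1/3 stop brighter

Aperture: f/1.0 → f/1.1 → f/1.2 → f/1.4 → f/1.6 — 1 1/3 stops stopped down (darker).
Shutter speed: 1 → 1.3 → 1.6 → 2 → 2.5 — 1 1/3 stops longer (brighter).
ISO: 25600 → 32000 — 1/3 stop raised (brighter).
Net: −1 1/3 +1 1/3 +1/3 = +1/3 stops.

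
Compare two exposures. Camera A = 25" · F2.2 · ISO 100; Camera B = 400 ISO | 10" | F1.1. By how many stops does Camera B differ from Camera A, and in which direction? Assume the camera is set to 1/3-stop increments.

Aperture: f/2.2 → f/2 → f/1.8 → f/1.6 → f/1.4 → f/1.2 → f/1.1 — 2 stops larger aperture (brighter).
Shutter speed: 25 → 20 → 15 → 13 → 10 — 1 1/3 stops shorter (darker).
ISO: 100 → 125 → 160 → 200 → 250 → 320 → 400 — 2 stops higher (brighter).
Net: +2 −1 1/3 +2 = +2 2/3 stops.

2 2/3 stops brighter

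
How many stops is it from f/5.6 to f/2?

3 stops

f/5.6 → f/4 → f/2.8 → f/2 — count the steps: 3 stops.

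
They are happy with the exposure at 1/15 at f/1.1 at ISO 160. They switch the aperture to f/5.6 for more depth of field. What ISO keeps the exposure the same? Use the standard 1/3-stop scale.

Aperture: f/1.1 → f/1.2 → f/1.4 → f/1.6 → f/1.8 → f/2 → f/2.2 → f/2.5 → f/2.8 → f/3.2 → f/3.5 → f/4 → f/4.5 → f/5 → f/5.6 — 4 2/3 stops smaller aperture (darker).
Need 4 2/3 stops brighter from the ISO: 160 → 200 → 250 → 320 → 400 → 500 → 640 → 800 → 1000 → 1250 → 1600 → 2000 → 2500 → 3200 → 4000.

ISO 4000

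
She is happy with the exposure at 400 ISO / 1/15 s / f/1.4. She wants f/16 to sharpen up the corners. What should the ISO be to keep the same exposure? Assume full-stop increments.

Aperture: f/1.4 → f/2 → f/2.8 → f/4 → f/5.6 → f/8 → f/11 → f/16 — 7 stops narrower (darker).
Need 7 stops brighter from the ISO: 400 → 800 → 1600 → 3200 → 6400 → 12800 → 25600 → 51200.

ISO 51200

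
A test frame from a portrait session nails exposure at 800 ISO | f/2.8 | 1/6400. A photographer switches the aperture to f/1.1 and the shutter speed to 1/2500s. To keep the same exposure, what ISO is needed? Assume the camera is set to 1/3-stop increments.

Aperture: f/2.8 → f/2.5 → f/2.2 → f/2 → f/1.8 → f/1.6 → f/1.4 → f/1.2 → f/1.1 — 2 2/3 stops opened up (brighter).
Shutter speed: 1/6400 → 1/5000 → 1/4000 → 1/3200 → 1/2500 — 1 1/3 stops slower (brighter).
Net change so far: 4 stops brighter. Offset with the ISO: 800 → 640 → 500 → 400 → 320 → 250 → 200 → 160 → 125 → 100 → 80 → 64 → 50.

ISO 50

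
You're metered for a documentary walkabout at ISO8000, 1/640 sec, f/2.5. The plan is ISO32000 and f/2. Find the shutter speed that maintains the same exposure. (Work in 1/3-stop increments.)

ISO: 8000 → 10000 → 12800 → 16000 → 20000 → 25600 → 32000 — 2 stops raised (brighter).
Aperture: f/2.5 → f/2.2 → f/2 — 2/3 stop larger aperture (brighter).
Net change so far: 2 2/3 stops brighter. Offset with the shutter speed: 1/640 → 1/800 → 1/1000 → 1/1250 → 1/1600 → 1/2000 → 1/2500 → 1/3200 → 1/4000.

1/4000s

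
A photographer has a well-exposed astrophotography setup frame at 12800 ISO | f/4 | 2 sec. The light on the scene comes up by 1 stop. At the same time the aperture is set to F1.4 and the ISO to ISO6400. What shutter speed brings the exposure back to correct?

Scene light: 1 stop brighter.
Aperture: f/4 → f/2.8 → f/2 → f/1.4 — 3 stops wider (brighter).
ISO: 12800 → 6400 — 1 stop dropped (darker).
Net so far: 3 stops brighter. Shutter speed: 2 → 1 → 1/2 → 1/4.

1/4s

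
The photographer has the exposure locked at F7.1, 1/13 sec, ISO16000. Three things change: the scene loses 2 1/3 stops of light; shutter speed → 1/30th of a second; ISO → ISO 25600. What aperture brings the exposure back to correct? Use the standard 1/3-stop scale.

f/2.5

Scene light: 2 1/3 stops darker.
Shutter speed: 1/13 → 1/15 → 1/20 → 1/25 → 1/30 — 1 1/3 stops faster (darker).
ISO: 16000 → 20000 → 25600 — 2/3 stop higher (brighter).
Net so far: 3 stops darker. Aperture: f/7.1 → f/6.3 → f/5.6 → f/5 → f/4.5 → f/4 → f/3.5 → f/3.2 → f/2.8 → f/2.5.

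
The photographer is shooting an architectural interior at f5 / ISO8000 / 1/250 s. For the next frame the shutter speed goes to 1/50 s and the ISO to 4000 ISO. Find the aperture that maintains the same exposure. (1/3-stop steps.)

f/8

Shutter speed: 1/250 → 1/200 → 1/160 → 1/125 → 1/100 → 1/80 → 1/60 → 1/50 — 2 1/3 stops slower (brighter).
ISO: 8000 → 6400 → 5000 → 4000 — 1 stop dropped (darker).
Net change so far: 1 1/3 stops brighter. Offset with the aperture: f/5 → f/5.6 → f/6.3 → f/7.1 → f/8.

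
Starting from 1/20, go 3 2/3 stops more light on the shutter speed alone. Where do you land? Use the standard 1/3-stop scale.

0.6 s

Shutter speed: 1/20 → 1/15 → 1/13 → 1/10 → 1/8 → 1/6 → 1/5 → 1/4 → 0.3 → 0.4 → 0.5 → 0.6 — 3 2/3 stops longer (brighter).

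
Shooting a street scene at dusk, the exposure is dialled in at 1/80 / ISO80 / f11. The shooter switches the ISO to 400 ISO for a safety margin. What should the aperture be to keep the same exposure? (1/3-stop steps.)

f/25

ISO: 80 → 100 → 125 → 160 → 200 → 250 → 320 → 400 — 2 1/3 stops raised (brighter).
Need 2 1/3 stops darker from the aperture: f/11 → f/13 → f/14 → f/16 → f/18 → f/20 → f/22 → f/25.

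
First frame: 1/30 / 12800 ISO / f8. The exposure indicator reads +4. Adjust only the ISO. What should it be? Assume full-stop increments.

Overexposed by 4 stops → need 4 stops darker.
ISO: 12800 → 6400 → 3200 → 1600 → 800.

ISO 800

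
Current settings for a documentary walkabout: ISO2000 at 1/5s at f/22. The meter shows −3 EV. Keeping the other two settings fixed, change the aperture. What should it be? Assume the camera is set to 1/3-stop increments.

Underexposed by 3 stops → need 3 stops brighter.
Aperture: f/22 → f/20 → f/18 → f/16 → f/14 → f/13 → f/11 → f/10 → f/9 → f/8.

f/8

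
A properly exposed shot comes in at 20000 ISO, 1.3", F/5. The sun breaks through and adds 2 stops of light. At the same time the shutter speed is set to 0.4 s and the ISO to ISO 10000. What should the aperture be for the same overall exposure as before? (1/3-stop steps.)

f/4

Scene light: 2 stops brighter.
Shutter speed: 1.3 → 1 → 0.8 → 0.6 → 0.5 → 0.4 — 1 2/3 stops faster (darker).
ISO: 20000 → 16000 → 12800 → 10000 — 1 stop lower (darker).
Net so far: 2/3 stop darker. Aperture: f/5 → f/4.5 → f/4.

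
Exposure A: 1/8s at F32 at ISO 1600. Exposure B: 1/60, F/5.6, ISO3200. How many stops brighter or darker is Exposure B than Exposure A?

3 stops brighter

Aperture: f/32 → f/22 → f/16 → f/11 → f/8 → f/5.6 — 5 stops wider (brighter).
Shutter speed: 1/8 → 1/15 → 1/30 → 1/60 — 3 stops shorter (darker).
ISO: 1600 → 3200 — 1 stop higher (brighter).
Net: +5 −3 +1 = +3 stops.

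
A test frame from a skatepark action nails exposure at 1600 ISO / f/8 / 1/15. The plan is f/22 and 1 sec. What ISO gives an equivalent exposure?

Aperture: f/8 → f/11 → f/16 → f/22 — 3 stops smaller aperture (darker).
Shutter speed: 1/15 → 1/8 → 1/4 → 1/2 → 1 — 4 stops slower (brighter).
Net change so far: 1 stop brighter. Offset with the ISO: 1600 → 800.

ISO 800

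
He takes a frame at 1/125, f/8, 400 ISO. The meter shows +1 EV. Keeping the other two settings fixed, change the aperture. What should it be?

f/11

Overexposed by 1 stop → need 1 stop darker.
Aperture: f/8 → f/11.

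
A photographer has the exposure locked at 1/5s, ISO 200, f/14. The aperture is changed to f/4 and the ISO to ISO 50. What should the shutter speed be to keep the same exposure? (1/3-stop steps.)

Aperture: f/14 → f/13 → f/11 → f/10 → f/9 → f/8 → f/7.1 → f/6.3 → f/5.6 → f/5 → f/4.5 → f/4 — 3 2/3 stops opened up (brighter).
ISO: 200 → 160 → 125 → 100 → 80 → 64 → 50 — 2 stops dropped (darker).
Net change so far: 1 2/3 stops brighter. Offset with the shutter speed: 1/5 → 1/6 → 1/8 → 1/10 → 1/13 → 1/15.

1/15s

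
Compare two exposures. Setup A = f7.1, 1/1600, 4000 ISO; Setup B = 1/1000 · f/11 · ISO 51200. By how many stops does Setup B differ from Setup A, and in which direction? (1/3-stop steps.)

3 stops brighter

Aperture: f/7.1 → f/8 → f/9 → f/10 → f/11 — 1 1/3 stops smaller aperture (darker).
Shutter speed: 1/1600 → 1/1250 → 1/1000 — 2/3 stop slower (brighter).
ISO: 4000 → 5000 → 6400 → 8000 → 10000 → 12800 → 16000 → 20000 → 25600 → 32000 → 40000 → 51200 — 3 2/3 stops raised (brighter).
Net: −1 1/3 +2/3 +3 2/3 = +3 stops.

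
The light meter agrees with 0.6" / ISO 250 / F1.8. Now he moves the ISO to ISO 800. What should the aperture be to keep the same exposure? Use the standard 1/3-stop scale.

ISO: 250 → 320 → 400 → 500 → 640 → 800 — 1 2/3 stops higher (brighter).
Need 1 2/3 stops darker from the aperture: f/1.8 → f/2 → f/2.2 → f/2.5 → f/2.8 → f/3.2.

f/3.2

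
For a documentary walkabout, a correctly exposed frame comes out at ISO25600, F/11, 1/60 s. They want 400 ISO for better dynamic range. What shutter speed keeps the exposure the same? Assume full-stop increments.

1 s

ISO: 25600 → 12800 → 6400 → 3200 → 1600 → 800 → 400 — 6 stops dropped (darker).
Need 6 stops brighter from the shutter speed: 1/60 → 1/30 → 1/15 → 1/8 → 1/4 → 1/2 → 1.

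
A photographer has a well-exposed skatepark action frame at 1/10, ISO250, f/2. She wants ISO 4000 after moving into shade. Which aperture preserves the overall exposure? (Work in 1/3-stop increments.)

f/8

ISO: 250 → 320 → 400 → 500 → 640 → 800 → 1000 → 1250 → 1600 → 2000 → 2500 → 3200 → 4000 — 4 stops raised (brighter).
Need 4 stops darker from the aperture: f/2 → f/2.2 → f/2.5 → f/2.8 → f/3.2 → f/3.5 → f/4 → f/4.5 → f/5 → f/5.6 → f/6.3 → f/7.1 → f/8.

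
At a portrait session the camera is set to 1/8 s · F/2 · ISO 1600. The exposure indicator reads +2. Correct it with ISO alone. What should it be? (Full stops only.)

ISO 400

Overexposed by 2 stops → need 2 stops darker.
ISO: 1600 → 800 → 400.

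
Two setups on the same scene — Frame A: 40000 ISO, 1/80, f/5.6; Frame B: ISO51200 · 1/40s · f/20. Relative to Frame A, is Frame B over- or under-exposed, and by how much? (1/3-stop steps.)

2 1/3 stops darker

Aperture: f/5.6 → f/6.3 → f/7.1 → f/8 → f/9 → f/10 → f/11 → f/13 → f/14 → f/16 → f/18 → f/20 — 3 2/3 stops stopped down (darker).
Shutter speed: 1/80 → 1/60 → 1/50 → 1/40 — 1 stop longer (brighter).
ISO: 40000 → 51200 — 1/3 stop higher (brighter).
Net: −3 2/3 +1 +1/3 = −2 1/3 stops.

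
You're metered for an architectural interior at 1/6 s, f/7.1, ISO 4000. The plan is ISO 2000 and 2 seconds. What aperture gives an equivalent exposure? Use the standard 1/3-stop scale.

f/18

ISO: 4000 → 3200 → 2500 → 2000 — 1 stop lower (darker).
Shutter speed: 1/6 → 1/5 → 1/4 → 0.3 → 0.4 → 0.5 → 0.6 → 0.8 → 1 → 1.3 → 1.6 → 2 — 3 2/3 stops slower (brighter).
Net change so far: 2 2/3 stops brighter. Offset with the aperture: f/7.1 → f/8 → f/9 → f/10 → f/11 → f/13 → f/14 → f/16 → f/18.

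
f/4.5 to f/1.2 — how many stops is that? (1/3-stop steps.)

f/4.5 → f/4 → f/3.5 → f/3.2 → f/2.8 → f/2.5 → f/2.2 → f/2 → f/1.8 → f/1.6 → f/1.4 → f/1.2 — count the steps: 11 third-stops = 3 2/3 stops.

3 2/3 stops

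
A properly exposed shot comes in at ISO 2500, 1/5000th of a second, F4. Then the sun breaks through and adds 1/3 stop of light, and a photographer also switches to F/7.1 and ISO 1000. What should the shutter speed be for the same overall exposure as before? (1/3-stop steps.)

1/800s

Scene light: 1/3 stop brighter.
Aperture: f/4 → f/4.5 → f/5 → f/5.6 → f/6.3 → f/7.1 — 1 2/3 stops smaller aperture (darker).
ISO: 2500 → 2000 → 1600 → 1250 → 1000 — 1 1/3 stops lower (darker).
Net so far: 2 2/3 stops darker. Shutter speed: 1/5000 → 1/4000 → 1/3200 → 1/2500 → 1/2000 → 1/1600 → 1/1250 → 1/1000 → 1/800.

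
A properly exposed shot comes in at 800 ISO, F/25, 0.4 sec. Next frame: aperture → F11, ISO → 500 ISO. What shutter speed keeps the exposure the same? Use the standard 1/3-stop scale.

Aperture: f/25 → f/22 → f/20 → f/18 → f/16 → f/14 → f/13 → f/11 — 2 1/3 stops larger aperture (brighter).
ISO: 800 → 640 → 500 — 2/3 stop lower (darker).
Net change so far: 1 2/3 stops brighter. Offset with the shutter speed: 0.4 → 0.3 → 1/4 → 1/5 → 1/6 → 1/8.

1/8s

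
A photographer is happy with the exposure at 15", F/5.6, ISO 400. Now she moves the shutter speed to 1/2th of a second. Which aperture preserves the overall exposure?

Shutter speed: 15 → 8 → 4 → 2 → 1 → 1/2 — 5 stops faster (darker).
Need 5 stops brighter from the aperture: f/5.6 → f/4 → f/2.8 → f/2 → f/1.4 → f/1.0.

f/1.0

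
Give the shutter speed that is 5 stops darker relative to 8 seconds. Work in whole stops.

Shutter speed: 8 → 4 → 2 → 1 → 1/2 → 1/4 — 5 stops shorter (darker).

1/4s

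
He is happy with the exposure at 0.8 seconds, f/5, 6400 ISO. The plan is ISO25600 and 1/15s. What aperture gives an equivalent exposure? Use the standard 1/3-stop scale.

f/2.8

ISO: 6400 → 8000 → 10000 → 12800 → 16000 → 20000 → 25600 — 2 stops higher (brighter).
Shutter speed: 0.8 → 0.6 → 0.5 → 0.4 → 0.3 → 1/4 → 1/5 → 1/6 → 1/8 → 1/10 → 1/13 → 1/15 — 3 2/3 stops shorter (darker).
Net change so far: 1 2/3 stops darker. Offset with the aperture: f/5 → f/4.5 → f/4 → f/3.5 → f/3.2 → f/2.8.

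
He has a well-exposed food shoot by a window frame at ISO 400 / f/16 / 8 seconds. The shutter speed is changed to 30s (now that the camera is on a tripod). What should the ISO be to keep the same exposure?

Shutter speed: 8 → 15 → 30 — 2 stops longer (brighter).
Need 2 stops darker from the ISO: 400 → 200 → 100.

ISO 100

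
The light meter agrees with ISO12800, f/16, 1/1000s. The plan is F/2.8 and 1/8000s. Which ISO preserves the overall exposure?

Aperture: f/16 → f/11 → f/8 → f/5.6 → f/4 → f/2.8 — 5 stops wider (brighter).
Shutter speed: 1/1000 → 1/2000 → 1/4000 → 1/8000 — 3 stops shorter (darker).
Net change so far: 2 stops brighter. Offset with the ISO: 12800 → 6400 → 3200.

ISO 3200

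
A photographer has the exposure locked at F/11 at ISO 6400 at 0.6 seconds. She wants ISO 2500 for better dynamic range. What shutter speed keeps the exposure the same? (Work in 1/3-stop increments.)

ISO: 6400 → 5000 → 4000 → 3200 → 2500 — 1 1/3 stops dropped (darker).
Need 1 1/3 stops brighter from the shutter speed: 0.6 → 0.8 → 1 → 1.3 → 1.6.

1.6 s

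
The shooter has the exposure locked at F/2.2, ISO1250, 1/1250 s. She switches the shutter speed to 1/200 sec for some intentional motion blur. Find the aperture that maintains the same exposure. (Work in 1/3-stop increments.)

Shutter speed: 1/1250 → 1/1000 → 1/800 → 1/640 → 1/500 → 1/400 → 1/320 → 1/250 → 1/200 — 2 2/3 stops slower (brighter).
Need 2 2/3 stops darker from the aperture: f/2.2 → f/2.5 → f/2.8 → f/3.2 → f/3.5 → f/4 → f/4.5 → f/5 → f/5.6.

f/5.6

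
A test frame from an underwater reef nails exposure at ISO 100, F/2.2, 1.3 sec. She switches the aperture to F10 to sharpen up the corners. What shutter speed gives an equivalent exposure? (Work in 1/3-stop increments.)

Aperture: f/2.2 → f/2.5 → f/2.8 → f/3.2 → f/3.5 → f/4 → f/4.5 → f/5 → f/5.6 → f/6.3 → f/7.1 → f/8 → f/9 → f/10 — 4 1/3 stops stopped down (darker).
Need 4 1/3 stops brighter from the shutter speed: 1.3 → 1.6 → 2 → 2.5 → 3.2 → 4 → 5 → 6 → 8 → 10 → 13 → 15 → 20 → 25.

25 s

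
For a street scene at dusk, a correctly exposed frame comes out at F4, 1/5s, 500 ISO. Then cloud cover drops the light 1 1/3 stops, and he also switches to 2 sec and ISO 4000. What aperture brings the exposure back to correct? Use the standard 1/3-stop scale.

f/22

Scene light: 1 1/3 stops darker.
Shutter speed: 1/5 → 1/4 → 0.3 → 0.4 → 0.5 → 0.6 → 0.8 → 1 → 1.3 → 1.6 → 2 — 3 1/3 stops slower (brighter).
ISO: 500 → 640 → 800 → 1000 → 1250 → 1600 → 2000 → 2500 → 3200 → 4000 — 3 stops raised (brighter).
Net so far: 5 stops brighter. Aperture: f/4 → f/4.5 → f/5 → f/5.6 → f/6.3 → f/7.1 → f/8 → f/9 → f/10 → f/11 → f/13 → f/14 → f/16 → f/18 → f/20 → f/22.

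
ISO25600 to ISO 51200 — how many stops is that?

1 stop

25600 → 51200 — count the steps: 1 stop.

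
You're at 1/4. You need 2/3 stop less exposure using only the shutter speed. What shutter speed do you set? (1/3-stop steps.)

Shutter speed: 1/4 → 1/5 → 1/6 — 2/3 stop shorter (darker).

1/6s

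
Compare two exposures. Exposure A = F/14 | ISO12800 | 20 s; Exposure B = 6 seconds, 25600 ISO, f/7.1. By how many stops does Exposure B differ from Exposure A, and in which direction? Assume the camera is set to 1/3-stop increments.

1 1/3 stops brighter

Aperture: f/14 → f/13 → f/11 → f/10 → f/9 → f/8 → f/7.1 — 2 stops wider (brighter).
Shutter speed: 20 → 15 → 13 → 10 → 8 → 6 — 1 2/3 stops faster (darker).
ISO: 12800 → 16000 → 20000 → 25600 — 1 stop raised (brighter).
Net: +2 −1 2/3 +1 = +1 1/3 stops.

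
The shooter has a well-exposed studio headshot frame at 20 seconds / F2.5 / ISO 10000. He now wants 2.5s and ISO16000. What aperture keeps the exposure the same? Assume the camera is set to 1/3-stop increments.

f/1.1

Shutter speed: 20 → 15 → 13 → 10 → 8 → 6 → 5 → 4 → 3.2 → 2.5 — 3 stops shorter (darker).
ISO: 10000 → 12800 → 16000 — 2/3 stop raised (brighter).
Net change so far: 2 1/3 stops darker. Offset with the aperture: f/2.5 → f/2.2 → f/2 → f/1.8 → f/1.6 → f/1.4 → f/1.2 → f/1.1.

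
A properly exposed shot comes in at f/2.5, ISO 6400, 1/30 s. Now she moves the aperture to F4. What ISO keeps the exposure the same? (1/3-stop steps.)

ISO 16000

Aperture: f/2.5 → f/2.8 → f/3.2 → f/3.5 → f/4 — 1 1/3 stops smaller aperture (darker).
Need 1 1/3 stops brighter from the ISO: 6400 → 8000 → 10000 → 12800 → 16000.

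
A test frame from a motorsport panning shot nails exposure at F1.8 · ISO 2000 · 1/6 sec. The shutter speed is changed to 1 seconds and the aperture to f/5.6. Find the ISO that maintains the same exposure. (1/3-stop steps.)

Shutter speed: 1/6 → 1/5 → 1/4 → 0.3 → 0.4 → 0.5 → 0.6 → 0.8 → 1 — 2 2/3 stops slower (brighter).
Aperture: f/1.8 → f/2 → f/2.2 → f/2.5 → f/2.8 → f/3.2 → f/3.5 → f/4 → f/4.5 → f/5 → f/5.6 — 3 1/3 stops smaller aperture (darker).
Net change so far: 2/3 stop darker. Offset with the ISO: 2000 → 2500 → 3200.

ISO 3200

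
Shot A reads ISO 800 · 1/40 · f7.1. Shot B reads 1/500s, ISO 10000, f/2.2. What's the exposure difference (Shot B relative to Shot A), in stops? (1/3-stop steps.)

3 1/3 stops brighter

Aperture: f/7.1 → f/6.3 → f/5.6 → f/5 → f/4.5 → f/4 → f/3.5 → f/3.2 → f/2.8 → f/2.5 → f/2.2 — 3 1/3 stops larger aperture (brighter).
Shutter speed: 1/40 → 1/50 → 1/60 → 1/80 → 1/100 → 1/125 → 1/160 → 1/200 → 1/250 → 1/320 → 1/400 → 1/500 — 3 2/3 stops faster (darker).
ISO: 800 → 1000 → 1250 → 1600 → 2000 → 2500 → 3200 → 4000 → 5000 → 6400 → 8000 → 10000 — 3 2/3 stops raised (brighter).
Net: +3 1/3 −3 2/3 +3 2/3 = +3 1/3 stops.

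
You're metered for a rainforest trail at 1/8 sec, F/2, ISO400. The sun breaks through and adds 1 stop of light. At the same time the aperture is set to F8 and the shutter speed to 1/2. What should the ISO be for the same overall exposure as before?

ISO 800

Scene light: 1 stop brighter.
Aperture: f/2 → f/2.8 → f/4 → f/5.6 → f/8 — 4 stops stopped down (darker).
Shutter speed: 1/8 → 1/4 → 1/2 — 2 stops slower (brighter).
Net so far: 1 stop darker. ISO: 400 → 800.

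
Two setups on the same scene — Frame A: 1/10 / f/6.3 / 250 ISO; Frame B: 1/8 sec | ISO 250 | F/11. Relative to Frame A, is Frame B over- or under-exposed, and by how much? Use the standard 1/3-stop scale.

1 1/3 stops darker

Aperture: f/6.3 → f/7.1 → f/8 → f/9 → f/10 → f/11 — 1 2/3 stops stopped down (darker).
Shutter speed: 1/10 → 1/8 — 1/3 stop slower (brighter).
ISO: unchanged.
Net: −1 2/3 +1/3 = −1 1/3 stops.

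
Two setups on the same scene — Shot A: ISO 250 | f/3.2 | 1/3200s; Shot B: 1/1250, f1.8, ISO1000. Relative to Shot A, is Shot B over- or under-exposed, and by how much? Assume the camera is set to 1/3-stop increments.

Aperture: f/3.2 → f/2.8 → f/2.5 → f/2.2 → f/2 → f/1.8 — 1 2/3 stops wider (brighter).
Shutter speed: 1/3200 → 1/2500 → 1/2000 → 1/1600 → 1/1250 — 1 1/3 stops longer (brighter).
ISO: 250 → 320 → 400 → 500 → 640 → 800 → 1000 — 2 stops raised (brighter).
Net: +1 2/3 +1 1/3 +2 = +5 stops.

5 stops brighter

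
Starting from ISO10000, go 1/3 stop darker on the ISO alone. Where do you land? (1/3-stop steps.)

ISO 8000

ISO: 10000 → 8000 — 1/3 stop dropped (darker).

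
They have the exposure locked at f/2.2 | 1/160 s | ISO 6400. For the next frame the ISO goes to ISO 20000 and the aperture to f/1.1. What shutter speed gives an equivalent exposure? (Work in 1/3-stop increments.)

1/2000s

ISO: 6400 → 8000 → 10000 → 12800 → 16000 → 20000 — 1 2/3 stops higher (brighter).
Aperture: f/2.2 → f/2 → f/1.8 → f/1.6 → f/1.4 → f/1.2 → f/1.1 — 2 stops wider (brighter).
Net change so far: 3 2/3 stops brighter. Offset with the shutter speed: 1/160 → 1/200 → 1/250 → 1/320 → 1/400 → 1/500 → 1/640 → 1/800 → 1/1000 → 1/1250 → 1/1600 → 1/2000.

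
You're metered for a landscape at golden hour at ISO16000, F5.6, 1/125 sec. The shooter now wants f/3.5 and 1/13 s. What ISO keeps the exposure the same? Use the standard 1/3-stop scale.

Aperture: f/5.6 → f/5 → f/4.5 → f/4 → f/3.5 — 1 1/3 stops wider (brighter).
Shutter speed: 1/125 → 1/100 → 1/80 → 1/60 → 1/50 → 1/40 → 1/30 → 1/25 → 1/20 → 1/15 → 1/13 — 3 1/3 stops longer (brighter).
Net change so far: 4 2/3 stops brighter. Offset with the ISO: 16000 → 12800 → 10000 → 8000 → 6400 → 5000 → 4000 → 3200 → 2500 → 2000 → 1600 → 1250 → 1000 → 800 → 640.

ISO 640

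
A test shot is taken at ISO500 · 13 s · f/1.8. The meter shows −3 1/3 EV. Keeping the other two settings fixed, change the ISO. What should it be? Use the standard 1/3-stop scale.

ISO 5000

Underexposed by 3 1/3 stops → need 3 1/3 stops brighter.
ISO: 500 → 640 → 800 → 1000 → 1250 → 1600 → 2000 → 2500 → 3200 → 4000 → 5000.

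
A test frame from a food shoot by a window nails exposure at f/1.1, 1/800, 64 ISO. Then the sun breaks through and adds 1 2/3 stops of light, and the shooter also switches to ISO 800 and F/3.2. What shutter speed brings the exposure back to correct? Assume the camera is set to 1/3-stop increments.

1/4000s

Scene light: 1 2/3 stops brighter.
ISO: 64 → 80 → 100 → 125 → 160 → 200 → 250 → 320 → 400 → 500 → 640 → 800 — 3 2/3 stops raised (brighter).
Aperture: f/1.1 → f/1.2 → f/1.4 → f/1.6 → f/1.8 → f/2 → f/2.2 → f/2.5 → f/2.8 → f/3.2 — 3 stops smaller aperture (darker).
Net so far: 2 1/3 stops brighter. Shutter speed: 1/800 → 1/1000 → 1/1250 → 1/1600 → 1/2000 → 1/2500 → 1/3200 → 1/4000.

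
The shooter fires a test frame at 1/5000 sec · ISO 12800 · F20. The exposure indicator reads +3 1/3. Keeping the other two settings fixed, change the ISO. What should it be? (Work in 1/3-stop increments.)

Overexposed by 3 1/3 stops → need 3 1/3 stops darker.
ISO: 12800 → 10000 → 8000 → 6400 → 5000 → 4000 → 3200 → 2500 → 2000 → 1600 → 1250.

ISO 1250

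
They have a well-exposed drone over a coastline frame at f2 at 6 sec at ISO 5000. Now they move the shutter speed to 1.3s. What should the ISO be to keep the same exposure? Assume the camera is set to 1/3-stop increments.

ISO 25600

Shutter speed: 6 → 5 → 4 → 3.2 → 2.5 → 2 → 1.6 → 1.3 — 2 1/3 stops faster (darker).
Need 2 1/3 stops brighter from the ISO: 5000 → 6400 → 8000 → 10000 → 12800 → 16000 → 20000 → 25600.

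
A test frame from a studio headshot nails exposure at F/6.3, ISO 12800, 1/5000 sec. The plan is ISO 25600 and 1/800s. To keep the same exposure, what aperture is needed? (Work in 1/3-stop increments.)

f/22

ISO: 12800 → 16000 → 20000 → 25600 — 1 stop raised (brighter).
Shutter speed: 1/5000 → 1/4000 → 1/3200 → 1/2500 → 1/2000 → 1/1600 → 1/1250 → 1/1000 → 1/800 — 2 2/3 stops slower (brighter).
Net change so far: 3 2/3 stops brighter. Offset with the aperture: f/6.3 → f/7.1 → f/8 → f/9 → f/10 → f/11 → f/13 → f/14 → f/16 → f/18 → f/20 → f/22.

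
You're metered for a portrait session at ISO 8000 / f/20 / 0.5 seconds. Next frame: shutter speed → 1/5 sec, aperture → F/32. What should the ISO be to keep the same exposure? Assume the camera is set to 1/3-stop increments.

ISO 51200

Shutter speed: 0.5 → 0.4 → 0.3 → 1/4 → 1/5 — 1 1/3 stops shorter (darker).
Aperture: f/20 → f/22 → f/25 → f/29 → f/32 — 1 1/3 stops smaller aperture (darker).
Net change so far: 2 2/3 stops darker. Offset with the ISO: 8000 → 10000 → 12800 → 16000 → 20000 → 25600 → 32000 → 40000 → 51200.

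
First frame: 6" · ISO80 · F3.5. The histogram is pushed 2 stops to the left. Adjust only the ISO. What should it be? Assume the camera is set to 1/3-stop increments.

ISO 320

Underexposed by 2 stops → need 2 stops brighter.
ISO: 80 → 100 → 125 → 160 → 200 → 250 → 320.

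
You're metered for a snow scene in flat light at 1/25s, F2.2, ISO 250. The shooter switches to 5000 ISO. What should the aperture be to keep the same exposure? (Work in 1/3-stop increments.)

f/10

ISO: 250 → 320 → 400 → 500 → 640 → 800 → 1000 → 1250 → 1600 → 2000 → 2500 → 3200 → 4000 → 5000 — 4 1/3 stops higher (brighter).
Need 4 1/3 stops darker from the aperture: f/2.2 → f/2.5 → f/2.8 → f/3.2 → f/3.5 → f/4 → f/4.5 → f/5 → f/5.6 → f/6.3 → f/7.1 → f/8 → f/9 → f/10.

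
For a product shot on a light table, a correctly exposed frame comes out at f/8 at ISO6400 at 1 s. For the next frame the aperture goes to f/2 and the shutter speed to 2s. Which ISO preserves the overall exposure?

ISO 200

Aperture: f/8 → f/5.6 → f/4 → f/2.8 → f/2 — 4 stops wider (brighter).
Shutter speed: 1 → 2 — 1 stop slower (brighter).
Net change so far: 5 stops brighter. Offset with the ISO: 6400 → 3200 → 1600 → 800 → 400 → 200.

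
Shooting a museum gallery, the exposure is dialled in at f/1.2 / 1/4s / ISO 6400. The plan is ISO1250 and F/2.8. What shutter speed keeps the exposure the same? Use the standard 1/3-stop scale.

6 s

ISO: 6400 → 5000 → 4000 → 3200 → 2500 → 2000 → 1600 → 1250 — 2 1/3 stops lower (darker).
Aperture: f/1.2 → f/1.4 → f/1.6 → f/1.8 → f/2 → f/2.2 → f/2.5 → f/2.8 — 2 1/3 stops smaller aperture (darker).
Net change so far: 4 2/3 stops darker. Offset with the shutter speed: 1/4 → 0.3 → 0.4 → 0.5 → 0.6 → 0.8 → 1 → 1.3 → 1.6 → 2 → 2.5 → 3.2 → 4 → 5 → 6.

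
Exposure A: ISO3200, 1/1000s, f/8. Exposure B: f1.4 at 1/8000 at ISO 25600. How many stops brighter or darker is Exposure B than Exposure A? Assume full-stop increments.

5 stops brighter

Aperture: f/8 → f/5.6 → f/4 → f/2.8 → f/2 → f/1.4 — 5 stops opened up (brighter).
Shutter speed: 1/1000 → 1/2000 → 1/4000 → 1/8000 — 3 stops faster (darker).
ISO: 3200 → 6400 → 12800 → 25600 — 3 stops higher (brighter).
Net: +5 −3 +3 = +5 stops.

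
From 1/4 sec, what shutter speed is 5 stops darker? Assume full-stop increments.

Shutter speed: 1/4 → 1/8 → 1/15 → 1/30 → 1/60 → 1/125 — 5 stops shorter (darker).

1/125s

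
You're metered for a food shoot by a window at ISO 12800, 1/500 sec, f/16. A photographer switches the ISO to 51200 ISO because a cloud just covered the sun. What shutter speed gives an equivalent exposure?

ISO: 12800 → 25600 → 51200 — 2 stops raised (brighter).
Need 2 stops darker from the shutter speed: 1/500 → 1/1000 → 1/2000.

1/2000s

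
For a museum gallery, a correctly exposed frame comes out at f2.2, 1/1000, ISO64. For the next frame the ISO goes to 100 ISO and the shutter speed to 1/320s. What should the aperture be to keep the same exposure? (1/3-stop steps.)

ISO: 64 → 80 → 100 — 2/3 stop higher (brighter).
Shutter speed: 1/1000 → 1/800 → 1/640 → 1/500 → 1/400 → 1/320 — 1 2/3 stops longer (brighter).
Net change so far: 2 1/3 stops brighter. Offset with the aperture: f/2.2 → f/2.5 → f/2.8 → f/3.2 → f/3.5 → f/4 → f/4.5 → f/5.

f/5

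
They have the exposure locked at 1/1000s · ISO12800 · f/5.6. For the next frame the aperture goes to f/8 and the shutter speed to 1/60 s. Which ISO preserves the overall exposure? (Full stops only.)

ISO 1600

Aperture: f/5.6 → f/8 — 1 stop stopped down (darker).
Shutter speed: 1/1000 → 1/500 → 1/250 → 1/125 → 1/60 — 4 stops slower (brighter).
Net change so far: 3 stops brighter. Offset with the ISO: 12800 → 6400 → 3200 → 1600.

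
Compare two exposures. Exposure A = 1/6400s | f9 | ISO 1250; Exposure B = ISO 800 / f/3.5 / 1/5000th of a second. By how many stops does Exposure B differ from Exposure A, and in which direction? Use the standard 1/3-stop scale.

2 1/3 stops brighter

Aperture: f/9 → f/8 → f/7.1 → f/6.3 → f/5.6 → f/5 → f/4.5 → f/4 → f/3.5 — 2 2/3 stops opened up (brighter).
Shutter speed: 1/6400 → 1/5000 — 1/3 stop slower (brighter).
ISO: 1250 → 1000 → 800 — 2/3 stop dropped (darker).
Net: +2 2/3 +1/3 −2/3 = +2 1/3 stops.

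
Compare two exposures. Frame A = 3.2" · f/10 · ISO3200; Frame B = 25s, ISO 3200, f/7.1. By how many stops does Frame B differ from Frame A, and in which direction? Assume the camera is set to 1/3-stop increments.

Aperture: f/10 → f/9 → f/8 → f/7.1 — 1 stop opened up (brighter).
Shutter speed: 3.2 → 4 → 5 → 6 → 8 → 10 → 13 → 15 → 20 → 25 — 3 stops longer (brighter).
ISO: unchanged.
Net: +1 +3 = +4 stops.

4 stops brighter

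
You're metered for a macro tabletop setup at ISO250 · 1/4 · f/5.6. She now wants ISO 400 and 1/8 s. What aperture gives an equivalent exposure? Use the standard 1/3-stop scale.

f/5

ISO: 250 → 320 → 400 — 2/3 stop raised (brighter).
Shutter speed: 1/4 → 1/5 → 1/6 → 1/8 — 1 stop faster (darker).
Net change so far: 1/3 stop darker. Offset with the aperture: f/5.6 → f/5.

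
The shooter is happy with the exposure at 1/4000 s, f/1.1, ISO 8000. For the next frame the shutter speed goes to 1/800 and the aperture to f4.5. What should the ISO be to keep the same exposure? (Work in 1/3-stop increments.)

ISO 25600

Shutter speed: 1/4000 → 1/3200 → 1/2500 → 1/2000 → 1/1600 → 1/1250 → 1/1000 → 1/800 — 2 1/3 stops slower (brighter).
Aperture: f/1.1 → f/1.2 → f/1.4 → f/1.6 → f/1.8 → f/2 → f/2.2 → f/2.5 → f/2.8 → f/3.2 → f/3.5 → f/4 → f/4.5 — 4 stops smaller aperture (darker).
Net change so far: 1 2/3 stops darker. Offset with the ISO: 8000 → 10000 → 12800 → 16000 → 20000 → 25600.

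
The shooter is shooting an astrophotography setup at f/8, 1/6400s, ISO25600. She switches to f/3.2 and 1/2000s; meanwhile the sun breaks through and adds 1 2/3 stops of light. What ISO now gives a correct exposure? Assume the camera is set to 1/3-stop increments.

ISO 400

Scene light: 1 2/3 stops brighter.
Aperture: f/8 → f/7.1 → f/6.3 → f/5.6 → f/5 → f/4.5 → f/4 → f/3.5 → f/3.2 — 2 2/3 stops wider (brighter).
Shutter speed: 1/6400 → 1/5000 → 1/4000 → 1/3200 → 1/2500 → 1/2000 — 1 2/3 stops longer (brighter).
Net so far: 6 stops brighter. ISO: 25600 → 20000 → 16000 → 12800 → 10000 → 8000 → 6400 → 5000 → 4000 → 3200 → 2500 → 2000 → 1600 → 1250 → 1000 → 800 → 640 → 500 → 400.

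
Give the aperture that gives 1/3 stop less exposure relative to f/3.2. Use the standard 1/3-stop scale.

f/3.5

Aperture: f/3.2 → f/3.5 — 1/3 stop stopped down (darker).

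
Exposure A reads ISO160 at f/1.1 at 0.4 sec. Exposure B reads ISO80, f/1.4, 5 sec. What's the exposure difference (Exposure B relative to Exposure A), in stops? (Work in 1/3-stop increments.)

Aperture: f/1.1 → f/1.2 → f/1.4 — 2/3 stop narrower (darker).
Shutter speed: 0.4 → 0.5 → 0.6 → 0.8 → 1 → 1.3 → 1.6 → 2 → 2.5 → 3.2 → 4 → 5 — 3 2/3 stops longer (brighter).
ISO: 160 → 125 → 100 → 80 — 1 stop dropped (darker).
Net: −2/3 +3 2/3 −1 = +2 stops.

2 stops brighter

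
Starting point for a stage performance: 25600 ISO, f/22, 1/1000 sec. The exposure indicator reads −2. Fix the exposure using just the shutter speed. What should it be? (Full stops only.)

1/250s

Underexposed by 2 stops → need 2 stops brighter.
Shutter speed: 1/1000 → 1/500 → 1/250.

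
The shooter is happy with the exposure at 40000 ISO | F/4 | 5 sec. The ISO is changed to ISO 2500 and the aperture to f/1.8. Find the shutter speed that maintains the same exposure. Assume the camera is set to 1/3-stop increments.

ISO: 40000 → 32000 → 25600 → 20000 → 16000 → 12800 → 10000 → 8000 → 6400 → 5000 → 4000 → 3200 → 2500 — 4 stops lower (darker).
Aperture: f/4 → f/3.5 → f/3.2 → f/2.8 → f/2.5 → f/2.2 → f/2 → f/1.8 — 2 1/3 stops wider (brighter).
Net change so far: 1 2/3 stops darker. Offset with the shutter speed: 5 → 6 → 8 → 10 → 13 → 15.

15 s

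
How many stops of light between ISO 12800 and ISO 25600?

1 stop

12800 → 25600 — count the steps: 1 stop.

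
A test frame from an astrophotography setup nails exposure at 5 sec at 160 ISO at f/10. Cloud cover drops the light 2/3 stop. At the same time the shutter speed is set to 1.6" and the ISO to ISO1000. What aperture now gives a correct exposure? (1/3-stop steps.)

f/11

Scene light: 2/3 stop darker.
Shutter speed: 5 → 4 → 3.2 → 2.5 → 2 → 1.6 — 1 2/3 stops faster (darker).
ISO: 160 → 200 → 250 → 320 → 400 → 500 → 640 → 800 → 1000 — 2 2/3 stops higher (brighter).
Net so far: 1/3 stop brighter. Aperture: f/10 → f/11.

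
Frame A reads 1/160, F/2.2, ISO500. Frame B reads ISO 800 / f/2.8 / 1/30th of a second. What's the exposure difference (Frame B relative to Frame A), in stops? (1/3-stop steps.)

Aperture: f/2.2 → f/2.5 → f/2.8 — 2/3 stop narrower (darker).
Shutter speed: 1/160 → 1/125 → 1/100 → 1/80 → 1/60 → 1/50 → 1/40 → 1/30 — 2 1/3 stops slower (brighter).
ISO: 500 → 640 → 800 — 2/3 stop raised (brighter).
Net: −2/3 +2 1/3 +2/3 = +2 1/3 stops.

2 1/3 stops brighter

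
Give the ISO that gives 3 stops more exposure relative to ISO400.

ISO: 400 → 800 → 1600 → 3200 — 3 stops raised (brighter).

ISO 3200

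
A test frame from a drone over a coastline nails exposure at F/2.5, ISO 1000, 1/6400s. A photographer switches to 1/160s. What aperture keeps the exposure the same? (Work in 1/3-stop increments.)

Shutter speed: 1/6400 → 1/5000 → 1/4000 → 1/3200 → 1/2500 → 1/2000 → 1/1600 → 1/1250 → 1/1000 → 1/800 → 1/640 → 1/500 → 1/400 → 1/320 → 1/250 → 1/200 → 1/160 — 5 1/3 stops longer (brighter).
Need 5 1/3 stops darker from the aperture: f/2.5 → f/2.8 → f/3.2 → f/3.5 → f/4 → f/4.5 → f/5 → f/5.6 → f/6.3 → f/7.1 → f/8 → f/9 → f/10 → f/11 → f/13 → f/14 → f/16.

f/16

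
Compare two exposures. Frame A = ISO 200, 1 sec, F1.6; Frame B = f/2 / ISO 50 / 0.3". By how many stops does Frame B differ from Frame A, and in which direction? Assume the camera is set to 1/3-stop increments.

4 1/3 stops darker

Aperture: f/1.6 → f/1.8 → f/2 — 2/3 stop narrower (darker).
Shutter speed: 1 → 0.8 → 0.6 → 0.5 → 0.4 → 0.3 — 1 2/3 stops shorter (darker).
ISO: 200 → 160 → 125 → 100 → 80 → 64 → 50 — 2 stops dropped (darker).
Net: −2/3 −1 2/3 −2 = −4 1/3 stops.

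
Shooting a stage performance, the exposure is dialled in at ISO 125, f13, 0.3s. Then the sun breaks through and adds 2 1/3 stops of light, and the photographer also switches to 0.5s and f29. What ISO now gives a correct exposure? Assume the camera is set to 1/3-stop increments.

Scene light: 2 1/3 stops brighter.
Shutter speed: 0.3 → 0.4 → 0.5 — 2/3 stop slower (brighter).
Aperture: f/13 → f/14 → f/16 → f/18 → f/20 → f/22 → f/25 → f/29 — 2 1/3 stops stopped down (darker).
Net so far: 2/3 stop brighter. ISO: 125 → 100 → 80.

ISO 80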